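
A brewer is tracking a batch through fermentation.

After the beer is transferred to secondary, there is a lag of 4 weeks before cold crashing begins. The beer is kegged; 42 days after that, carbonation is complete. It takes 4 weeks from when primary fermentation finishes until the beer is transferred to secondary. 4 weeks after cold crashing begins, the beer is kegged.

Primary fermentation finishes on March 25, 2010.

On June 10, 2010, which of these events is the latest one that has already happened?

Primary fermentation finishes: Mar 25, 2010.
The beer is transferred to secondary: Mar 25, 2010 + 4 weeks = Apr 22, 2010.
Cold crashing begins: Apr 22, 2010 + 4 weeks = May 20, 2010.
The beer is kegged: May 20, 2010 + 4 weeks = Jun 17, 2010.
Carbonation is complete: Jun 17, 2010 + 42 days = Jul 29, 2010.
Jun 10, 2010 falls between when cold crashing begins (May 20, 2010) and when the beer is kegged (Jun 17, 2010).

Cold crashing begins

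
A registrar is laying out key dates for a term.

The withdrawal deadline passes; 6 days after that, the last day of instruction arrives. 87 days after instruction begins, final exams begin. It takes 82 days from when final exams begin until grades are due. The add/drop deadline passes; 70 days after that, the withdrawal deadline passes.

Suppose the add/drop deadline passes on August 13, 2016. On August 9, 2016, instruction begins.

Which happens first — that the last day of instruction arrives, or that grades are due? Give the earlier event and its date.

The add/drop deadline passes: Aug 13, 2016.
The withdrawal deadline passes: Aug 13, 2016 + 70 days = Oct 22, 2016.
The last day of instruction arrives: Oct 22, 2016 + 6 days = Oct 28, 2016.
Instruction begins: Aug 9, 2016.
Final exams begin: Aug 9, 2016 + 87 days = Nov 4, 2016.
Grades are due: Nov 4, 2016 + 82 days = Jan 25, 2017.
Comparing: the last day of instruction arrives on Oct 28, 2016 vs grades are due on Jan 25, 2017. Earlier: the last day of instruction arrives.

The last day of instruction arrives — October 28, 2016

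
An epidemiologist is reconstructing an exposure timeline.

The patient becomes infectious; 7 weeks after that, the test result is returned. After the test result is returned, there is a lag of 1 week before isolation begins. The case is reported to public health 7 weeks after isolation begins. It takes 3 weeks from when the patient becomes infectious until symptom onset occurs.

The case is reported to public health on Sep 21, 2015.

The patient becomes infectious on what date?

The case is reported to public health: Sep 21, 2015.
Isolation begins: Sep 21, 2015 − 7 weeks = Aug 3, 2015.
The test result is returned: Aug 3, 2015 − 1 week = Jul 27, 2015.
The patient becomes infectious: Jul 27, 2015 − 7 weeks = Jun 8, 2015.

Jun 8, 2015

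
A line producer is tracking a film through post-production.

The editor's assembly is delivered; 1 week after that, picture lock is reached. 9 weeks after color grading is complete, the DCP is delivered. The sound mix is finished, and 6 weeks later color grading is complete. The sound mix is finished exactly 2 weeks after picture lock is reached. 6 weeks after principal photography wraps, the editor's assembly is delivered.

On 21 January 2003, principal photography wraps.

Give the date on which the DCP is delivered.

8 July 2003

Principal photography wraps: Jan 21, 2003.
The editor's assembly is delivered: Jan 21, 2003 + 6 weeks = Mar 4, 2003.
Picture lock is reached: Mar 4, 2003 + 1 week = Mar 11, 2003.
The sound mix is finished: Mar 11, 2003 + 2 weeks = Mar 25, 2003.
Color grading is complete: Mar 25, 2003 + 6 weeks = May 6, 2003.
The DCP is delivered: May 6, 2003 + 9 weeks = Jul 8, 2003.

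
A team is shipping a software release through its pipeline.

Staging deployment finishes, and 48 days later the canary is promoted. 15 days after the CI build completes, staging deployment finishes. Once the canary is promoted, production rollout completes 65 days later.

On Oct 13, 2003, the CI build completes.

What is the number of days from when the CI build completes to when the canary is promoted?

63 days

Causal path: the CI build completes → staging deployment finishes → the canary is promoted.
Total delay along the path: 15 + 48 = 63 days.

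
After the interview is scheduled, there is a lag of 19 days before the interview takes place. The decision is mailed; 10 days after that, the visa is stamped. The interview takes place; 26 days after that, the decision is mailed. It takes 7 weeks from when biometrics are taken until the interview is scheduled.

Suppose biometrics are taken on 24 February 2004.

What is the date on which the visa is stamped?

7 June 2004

Biometrics are taken: Feb 24, 2004.
The interview is scheduled: Feb 24, 2004 + 7 weeks = Apr 13, 2004.
The interview takes place: Apr 13, 2004 + 19 days = May 2, 2004.
The decision is mailed: May 2, 2004 + 26 days = May 28, 2004.
The visa is stamped: May 28, 2004 + 10 days = Jun 7, 2004.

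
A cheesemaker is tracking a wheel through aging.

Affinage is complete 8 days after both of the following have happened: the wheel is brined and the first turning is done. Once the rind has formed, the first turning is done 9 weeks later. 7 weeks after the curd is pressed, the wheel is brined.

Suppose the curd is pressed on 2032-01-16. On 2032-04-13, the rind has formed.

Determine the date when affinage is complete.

The curd is pressed: Jan 16, 2032.
The wheel is brined: Jan 16, 2032 + 7 weeks = Mar 5, 2032.
The rind has formed: Apr 13, 2032.
The first turning is done: Apr 13, 2032 + 9 weeks = Jun 15, 2032.
Both prerequisites met — the wheel is brined (Mar 5, 2032), the first turning is done (Jun 15, 2032); the later is Jun 15, 2032.
Affinage is complete: Jun 15, 2032 + 8 days = Jun 23, 2032.

2032-06-23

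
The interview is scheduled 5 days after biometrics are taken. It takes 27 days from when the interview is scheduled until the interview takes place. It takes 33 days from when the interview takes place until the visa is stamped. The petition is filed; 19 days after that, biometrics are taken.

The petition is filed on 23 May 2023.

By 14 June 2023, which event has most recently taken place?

Biometrics are taken

The petition is filed: May 23, 2023.
Biometrics are taken: May 23, 2023 + 19 days = Jun 11, 2023.
The interview is scheduled: Jun 11, 2023 + 5 days = Jun 16, 2023.
The interview takes place: Jun 16, 2023 + 27 days = Jul 13, 2023.
The visa is stamped: Jul 13, 2023 + 33 days = Aug 15, 2023.
Jun 14, 2023 falls between when biometrics are taken (Jun 11, 2023) and when the interview is scheduled (Jun 16, 2023).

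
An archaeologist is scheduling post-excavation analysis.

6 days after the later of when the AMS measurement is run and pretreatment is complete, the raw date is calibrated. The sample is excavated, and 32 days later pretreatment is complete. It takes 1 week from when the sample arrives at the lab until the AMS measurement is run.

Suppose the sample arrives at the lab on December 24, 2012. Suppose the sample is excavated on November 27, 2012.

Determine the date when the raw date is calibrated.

January 6, 2013

The sample arrives at the lab: Dec 24, 2012.
The AMS measurement is run: Dec 24, 2012 + 1 week = Dec 31, 2012.
The sample is excavated: Nov 27, 2012.
Pretreatment is complete: Nov 27, 2012 + 32 days = Dec 29, 2012.
Both prerequisites met — the AMS measurement is run (Dec 31, 2012), pretreatment is complete (Dec 29, 2012); the later is Dec 31, 2012.
The raw date is calibrated: Dec 31, 2012 + 6 days = Jan 6, 2013.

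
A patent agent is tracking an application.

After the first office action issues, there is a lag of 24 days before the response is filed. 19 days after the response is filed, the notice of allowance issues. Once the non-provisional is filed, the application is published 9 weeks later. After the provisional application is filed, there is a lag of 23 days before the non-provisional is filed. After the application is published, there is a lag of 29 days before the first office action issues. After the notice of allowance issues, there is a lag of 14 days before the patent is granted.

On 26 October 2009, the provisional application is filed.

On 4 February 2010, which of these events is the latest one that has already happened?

The provisional application is filed: Oct 26, 2009.
The non-provisional is filed: Oct 26, 2009 + 23 days = Nov 18, 2009.
The application is published: Nov 18, 2009 + 9 weeks = Jan 20, 2010.
The first office action issues: Jan 20, 2010 + 29 days = Feb 18, 2010.
The response is filed: Feb 18, 2010 + 24 days = Mar 14, 2010.
The notice of allowance issues: Mar 14, 2010 + 19 days = Apr 2, 2010.
The patent is granted: Apr 2, 2010 + 14 days = Apr 16, 2010.
Feb 4, 2010 falls between when the application is published (Jan 20, 2010) and when the first office action issues (Feb 18, 2010).

The application is published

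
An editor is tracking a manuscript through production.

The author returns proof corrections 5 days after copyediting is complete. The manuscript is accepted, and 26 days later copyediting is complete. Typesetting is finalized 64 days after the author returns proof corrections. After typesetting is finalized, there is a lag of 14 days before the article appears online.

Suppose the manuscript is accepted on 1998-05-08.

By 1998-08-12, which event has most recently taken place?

The manuscript is accepted: May 8, 1998.
Copyediting is complete: May 8, 1998 + 26 days = Jun 3, 1998.
The author returns proof corrections: Jun 3, 1998 + 5 days = Jun 8, 1998.
Typesetting is finalized: Jun 8, 1998 + 64 days = Aug 11, 1998.
The article appears online: Aug 11, 1998 + 14 days = Aug 25, 1998.
Aug 12, 1998 falls between when typesetting is finalized (Aug 11, 1998) and when the article appears online (Aug 25, 1998).

Typesetting is finalized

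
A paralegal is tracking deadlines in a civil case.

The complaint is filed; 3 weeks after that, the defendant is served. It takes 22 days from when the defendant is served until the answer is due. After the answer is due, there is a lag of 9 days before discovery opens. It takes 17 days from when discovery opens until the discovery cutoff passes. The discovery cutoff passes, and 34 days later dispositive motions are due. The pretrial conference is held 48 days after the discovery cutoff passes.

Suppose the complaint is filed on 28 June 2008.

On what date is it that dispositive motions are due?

9 October 2008

The complaint is filed: Jun 28, 2008.
The defendant is served: Jun 28, 2008 + 3 weeks = Jul 19, 2008.
The answer is due: Jul 19, 2008 + 22 days = Aug 10, 2008.
Discovery opens: Aug 10, 2008 + 9 days = Aug 19, 2008.
The discovery cutoff passes: Aug 19, 2008 + 17 days = Sep 5, 2008.
Dispositive motions are due: Sep 5, 2008 + 34 days = Oct 9, 2008.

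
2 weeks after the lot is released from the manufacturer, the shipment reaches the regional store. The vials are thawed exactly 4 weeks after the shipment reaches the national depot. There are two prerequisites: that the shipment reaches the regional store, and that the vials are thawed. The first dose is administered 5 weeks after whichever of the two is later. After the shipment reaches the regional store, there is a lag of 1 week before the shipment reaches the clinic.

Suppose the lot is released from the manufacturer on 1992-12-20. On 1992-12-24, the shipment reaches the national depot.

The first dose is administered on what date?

1993-02-25

The lot is released from the manufacturer: Dec 20, 1992.
The shipment reaches the regional store: Dec 20, 1992 + 2 weeks = Jan 3, 1993.
The shipment reaches the national depot: Dec 24, 1992.
The vials are thawed: Dec 24, 1992 + 4 weeks = Jan 21, 1993.
Both prerequisites met — the shipment reaches the regional store (Jan 3, 1993), the vials are thawed (Jan 21, 1993); the later is Jan 21, 1993.
The first dose is administered: Jan 21, 1993 + 5 weeks = Feb 25, 1993.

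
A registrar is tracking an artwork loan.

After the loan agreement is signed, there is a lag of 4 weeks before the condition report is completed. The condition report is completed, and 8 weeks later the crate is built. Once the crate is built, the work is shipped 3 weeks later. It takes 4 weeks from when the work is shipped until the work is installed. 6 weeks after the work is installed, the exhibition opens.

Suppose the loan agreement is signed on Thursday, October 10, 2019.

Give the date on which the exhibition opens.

Thursday, April 2, 2020

The loan agreement is signed: Oct 10, 2019.
The condition report is completed: Oct 10, 2019 + 4 weeks = Nov 7, 2019.
The crate is built: Nov 7, 2019 + 8 weeks = Jan 2, 2020.
The work is shipped: Jan 2, 2020 + 3 weeks = Jan 23, 2020.
The work is installed: Jan 23, 2020 + 4 weeks = Feb 20, 2020.
The exhibition opens: Feb 20, 2020 + 6 weeks = Apr 2, 2020.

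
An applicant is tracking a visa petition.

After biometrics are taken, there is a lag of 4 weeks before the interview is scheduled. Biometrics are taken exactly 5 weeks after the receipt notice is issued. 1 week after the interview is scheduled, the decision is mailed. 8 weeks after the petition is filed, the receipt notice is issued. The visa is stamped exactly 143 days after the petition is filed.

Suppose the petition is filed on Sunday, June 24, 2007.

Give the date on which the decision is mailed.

The petition is filed: Jun 24, 2007.
The receipt notice is issued: Jun 24, 2007 + 8 weeks = Aug 19, 2007.
Biometrics are taken: Aug 19, 2007 + 5 weeks = Sep 23, 2007.
The interview is scheduled: Sep 23, 2007 + 4 weeks = Oct 21, 2007.
The decision is mailed: Oct 21, 2007 + 1 week = Oct 28, 2007.

Sunday, October 28, 2007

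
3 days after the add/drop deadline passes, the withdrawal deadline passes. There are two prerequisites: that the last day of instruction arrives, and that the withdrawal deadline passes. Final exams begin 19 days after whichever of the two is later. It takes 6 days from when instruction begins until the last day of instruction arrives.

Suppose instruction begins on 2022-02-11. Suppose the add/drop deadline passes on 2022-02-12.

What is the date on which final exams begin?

2022-03-08

Instruction begins: Feb 11, 2022.
The last day of instruction arrives: Feb 11, 2022 + 6 days = Feb 17, 2022.
The add/drop deadline passes: Feb 12, 2022.
The withdrawal deadline passes: Feb 12, 2022 + 3 days = Feb 15, 2022.
Both prerequisites met — the last day of instruction arrives (Feb 17, 2022), the withdrawal deadline passes (Feb 15, 2022); the later is Feb 17, 2022.
Final exams begin: Feb 17, 2022 + 19 days = Mar 8, 2022.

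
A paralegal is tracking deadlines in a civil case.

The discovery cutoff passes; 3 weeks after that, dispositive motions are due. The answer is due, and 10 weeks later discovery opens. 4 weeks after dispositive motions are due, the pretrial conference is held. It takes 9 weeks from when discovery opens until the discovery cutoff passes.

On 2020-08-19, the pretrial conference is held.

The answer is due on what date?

The pretrial conference is held: Aug 19, 2020.
Dispositive motions are due: Aug 19, 2020 − 4 weeks = Jul 22, 2020.
The discovery cutoff passes: Jul 22, 2020 − 3 weeks = Jul 1, 2020.
Discovery opens: Jul 1, 2020 − 9 weeks = Apr 29, 2020.
The answer is due: Apr 29, 2020 − 10 weeks = Feb 19, 2020.

2020-02-19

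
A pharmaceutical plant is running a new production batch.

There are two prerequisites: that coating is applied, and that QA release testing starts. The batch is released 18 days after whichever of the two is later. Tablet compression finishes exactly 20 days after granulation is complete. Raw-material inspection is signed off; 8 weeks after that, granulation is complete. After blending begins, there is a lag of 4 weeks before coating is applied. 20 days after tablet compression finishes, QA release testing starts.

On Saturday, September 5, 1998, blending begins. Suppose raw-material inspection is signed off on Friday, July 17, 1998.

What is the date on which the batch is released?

Sunday, November 8, 1998

Blending begins: Sep 5, 1998.
Coating is applied: Sep 5, 1998 + 4 weeks = Oct 3, 1998.
Raw-material inspection is signed off: Jul 17, 1998.
Granulation is complete: Jul 17, 1998 + 8 weeks = Sep 11, 1998.
Tablet compression finishes: Sep 11, 1998 + 20 days = Oct 1, 1998.
QA release testing starts: Oct 1, 1998 + 20 days = Oct 21, 1998.
Both prerequisites met — coating is applied (Oct 3, 1998), QA release testing starts (Oct 21, 1998); the later is Oct 21, 1998.
The batch is released: Oct 21, 1998 + 18 days = Nov 8, 1998.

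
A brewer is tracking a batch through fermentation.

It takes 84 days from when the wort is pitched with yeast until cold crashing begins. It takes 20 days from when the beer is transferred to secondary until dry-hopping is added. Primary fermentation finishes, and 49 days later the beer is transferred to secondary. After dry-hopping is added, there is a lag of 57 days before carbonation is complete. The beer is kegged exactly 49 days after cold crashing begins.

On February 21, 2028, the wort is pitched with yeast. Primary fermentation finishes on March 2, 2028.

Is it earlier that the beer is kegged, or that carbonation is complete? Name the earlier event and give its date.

The beer is kegged — July 3, 2028

The wort is pitched with yeast: Feb 21, 2028.
Cold crashing begins: Feb 21, 2028 + 84 days = May 15, 2028.
The beer is kegged: May 15, 2028 + 49 days = Jul 3, 2028.
Primary fermentation finishes: Mar 2, 2028.
The beer is transferred to secondary: Mar 2, 2028 + 49 days = Apr 20, 2028.
Dry-hopping is added: Apr 20, 2028 + 20 days = May 10, 2028.
Carbonation is complete: May 10, 2028 + 57 days = Jul 6, 2028.
Comparing: the beer is kegged on Jul 3, 2028 vs carbonation is complete on Jul 6, 2028. Earlier: the beer is kegged.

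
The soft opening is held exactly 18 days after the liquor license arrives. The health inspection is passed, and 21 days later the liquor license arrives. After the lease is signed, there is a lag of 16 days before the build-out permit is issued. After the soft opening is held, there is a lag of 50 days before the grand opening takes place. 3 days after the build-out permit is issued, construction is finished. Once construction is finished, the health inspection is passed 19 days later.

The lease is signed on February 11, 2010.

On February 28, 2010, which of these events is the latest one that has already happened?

The lease is signed: Feb 11, 2010.
The build-out permit is issued: Feb 11, 2010 + 16 days = Feb 27, 2010.
Construction is finished: Feb 27, 2010 + 3 days = Mar 2, 2010.
The health inspection is passed: Mar 2, 2010 + 19 days = Mar 21, 2010.
The liquor license arrives: Mar 21, 2010 + 21 days = Apr 11, 2010.
The soft opening is held: Apr 11, 2010 + 18 days = Apr 29, 2010.
The grand opening takes place: Apr 29, 2010 + 50 days = Jun 18, 2010.
Feb 28, 2010 falls between when the build-out permit is issued (Feb 27, 2010) and when construction is finished (Mar 2, 2010).

The build-out permit is issued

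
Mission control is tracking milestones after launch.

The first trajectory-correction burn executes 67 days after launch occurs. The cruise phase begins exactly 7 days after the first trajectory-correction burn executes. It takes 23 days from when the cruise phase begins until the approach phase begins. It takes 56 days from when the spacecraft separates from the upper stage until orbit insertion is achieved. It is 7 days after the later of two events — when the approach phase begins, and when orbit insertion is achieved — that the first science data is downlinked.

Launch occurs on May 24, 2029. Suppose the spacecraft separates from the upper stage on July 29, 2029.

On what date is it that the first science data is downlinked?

Launch occurs: May 24, 2029.
The first trajectory-correction burn executes: May 24, 2029 + 67 days = Jul 30, 2029.
The cruise phase begins: Jul 30, 2029 + 7 days = Aug 6, 2029.
The approach phase begins: Aug 6, 2029 + 23 days = Aug 29, 2029.
The spacecraft separates from the upper stage: Jul 29, 2029.
Orbit insertion is achieved: Jul 29, 2029 + 56 days = Sep 23, 2029.
Both prerequisites met — the approach phase begins (Aug 29, 2029), orbit insertion is achieved (Sep 23, 2029); the later is Sep 23, 2029.
The first science data is downlinked: Sep 23, 2029 + 7 days = Sep 30, 2029.

September 30, 2029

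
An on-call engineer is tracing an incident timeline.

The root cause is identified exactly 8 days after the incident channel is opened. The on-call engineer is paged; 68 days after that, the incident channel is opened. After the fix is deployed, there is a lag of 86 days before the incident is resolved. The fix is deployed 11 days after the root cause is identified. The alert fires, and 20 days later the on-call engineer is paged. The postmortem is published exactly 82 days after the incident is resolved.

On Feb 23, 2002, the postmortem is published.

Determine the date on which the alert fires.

May 24, 2001

The postmortem is published: Feb 23, 2002.
The incident is resolved: Feb 23, 2002 − 82 days = Dec 3, 2001.
The fix is deployed: Dec 3, 2001 − 86 days = Sep 8, 2001.
The root cause is identified: Sep 8, 2001 − 11 days = Aug 28, 2001.
The incident channel is opened: Aug 28, 2001 − 8 days = Aug 20, 2001.
The on-call engineer is paged: Aug 20, 2001 − 68 days = Jun 13, 2001.
The alert fires: Jun 13, 2001 − 20 days = May 24, 2001.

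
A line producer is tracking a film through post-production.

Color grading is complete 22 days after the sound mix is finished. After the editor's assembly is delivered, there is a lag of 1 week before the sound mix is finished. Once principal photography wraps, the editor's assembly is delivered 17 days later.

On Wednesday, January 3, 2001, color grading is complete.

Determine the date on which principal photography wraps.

Saturday, November 18, 2000

Color grading is complete: Jan 3, 2001.
The sound mix is finished: Jan 3, 2001 − 22 days = Dec 12, 2000.
The editor's assembly is delivered: Dec 12, 2000 − 1 week = Dec 5, 2000.
Principal photography wraps: Dec 5, 2000 − 17 days = Nov 18, 2000.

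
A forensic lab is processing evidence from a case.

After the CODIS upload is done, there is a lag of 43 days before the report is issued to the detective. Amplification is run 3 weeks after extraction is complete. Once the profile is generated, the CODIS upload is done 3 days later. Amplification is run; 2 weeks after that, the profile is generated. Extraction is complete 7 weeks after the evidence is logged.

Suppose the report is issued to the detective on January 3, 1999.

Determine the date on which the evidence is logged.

The report is issued to the detective: Jan 3, 1999.
The CODIS upload is done: Jan 3, 1999 − 43 days = Nov 21, 1998.
The profile is generated: Nov 21, 1998 − 3 days = Nov 18, 1998.
Amplification is run: Nov 18, 1998 − 2 weeks = Nov 4, 1998.
Extraction is complete: Nov 4, 1998 − 3 weeks = Oct 14, 1998.
The evidence is logged: Oct 14, 1998 − 7 weeks = Aug 26, 1998.

August 26, 1998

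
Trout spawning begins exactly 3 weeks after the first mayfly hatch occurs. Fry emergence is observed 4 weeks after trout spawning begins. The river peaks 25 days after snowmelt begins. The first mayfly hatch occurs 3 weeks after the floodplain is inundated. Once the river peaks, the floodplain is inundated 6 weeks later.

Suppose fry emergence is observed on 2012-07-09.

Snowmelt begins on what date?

2012-02-23

Fry emergence is observed: Jul 9, 2012.
Trout spawning begins: Jul 9, 2012 − 4 weeks = Jun 11, 2012.
The first mayfly hatch occurs: Jun 11, 2012 − 3 weeks = May 21, 2012.
The floodplain is inundated: May 21, 2012 − 3 weeks = Apr 30, 2012.
The river peaks: Apr 30, 2012 − 6 weeks = Mar 19, 2012.
Snowmelt begins: Mar 19, 2012 − 25 days = Feb 23, 2012.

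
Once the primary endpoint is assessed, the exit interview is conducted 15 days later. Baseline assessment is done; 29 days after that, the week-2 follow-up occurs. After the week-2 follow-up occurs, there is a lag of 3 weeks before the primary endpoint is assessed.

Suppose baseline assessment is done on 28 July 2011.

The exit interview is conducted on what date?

1 October 2011

Baseline assessment is done: Jul 28, 2011.
The week-2 follow-up occurs: Jul 28, 2011 + 29 days = Aug 26, 2011.
The primary endpoint is assessed: Aug 26, 2011 + 3 weeks = Sep 16, 2011.
The exit interview is conducted: Sep 16, 2011 + 15 days = Oct 1, 2011.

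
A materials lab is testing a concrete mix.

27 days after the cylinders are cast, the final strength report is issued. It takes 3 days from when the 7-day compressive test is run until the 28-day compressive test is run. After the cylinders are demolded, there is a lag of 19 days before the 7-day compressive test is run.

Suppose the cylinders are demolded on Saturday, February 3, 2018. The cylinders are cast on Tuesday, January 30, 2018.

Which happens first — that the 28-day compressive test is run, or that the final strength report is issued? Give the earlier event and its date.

The 28-day compressive test is run — Sunday, February 25, 2018

The cylinders are demolded: Feb 3, 2018.
The 7-day compressive test is run: Feb 3, 2018 + 19 days = Feb 22, 2018.
The 28-day compressive test is run: Feb 22, 2018 + 3 days = Feb 25, 2018.
The cylinders are cast: Jan 30, 2018.
The final strength report is issued: Jan 30, 2018 + 27 days = Feb 26, 2018.
Comparing: the 28-day compressive test is run on Feb 25, 2018 vs the final strength report is issued on Feb 26, 2018. Earlier: the 28-day compressive test is run.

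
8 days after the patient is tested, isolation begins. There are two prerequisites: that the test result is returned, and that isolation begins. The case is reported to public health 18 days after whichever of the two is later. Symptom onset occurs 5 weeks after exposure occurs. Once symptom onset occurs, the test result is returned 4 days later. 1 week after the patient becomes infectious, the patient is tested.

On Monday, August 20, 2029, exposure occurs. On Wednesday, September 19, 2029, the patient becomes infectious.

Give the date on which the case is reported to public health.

Monday, October 22, 2029

Exposure occurs: Aug 20, 2029.
Symptom onset occurs: Aug 20, 2029 + 5 weeks = Sep 24, 2029.
The test result is returned: Sep 24, 2029 + 4 days = Sep 28, 2029.
The patient becomes infectious: Sep 19, 2029.
The patient is tested: Sep 19, 2029 + 1 week = Sep 26, 2029.
Isolation begins: Sep 26, 2029 + 8 days = Oct 4, 2029.
Both prerequisites met — the test result is returned (Sep 28, 2029), isolation begins (Oct 4, 2029); the later is Oct 4, 2029.
The case is reported to public health: Oct 4, 2029 + 18 days = Oct 22, 2029.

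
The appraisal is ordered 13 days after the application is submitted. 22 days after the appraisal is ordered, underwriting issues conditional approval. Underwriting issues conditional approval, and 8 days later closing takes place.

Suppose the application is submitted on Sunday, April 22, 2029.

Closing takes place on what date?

The application is submitted: Apr 22, 2029.
The appraisal is ordered: Apr 22, 2029 + 13 days = May 5, 2029.
Underwriting issues conditional approval: May 5, 2029 + 22 days = May 27, 2029.
Closing takes place: May 27, 2029 + 8 days = Jun 4, 2029.

Monday, June 4, 2029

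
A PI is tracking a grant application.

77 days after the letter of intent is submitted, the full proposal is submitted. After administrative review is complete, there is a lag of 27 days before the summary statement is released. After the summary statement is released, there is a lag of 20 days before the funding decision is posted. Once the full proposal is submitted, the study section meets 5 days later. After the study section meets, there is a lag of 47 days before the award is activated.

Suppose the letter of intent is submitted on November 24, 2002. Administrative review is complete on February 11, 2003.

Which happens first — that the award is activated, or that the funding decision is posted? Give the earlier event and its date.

The letter of intent is submitted: Nov 24, 2002.
The full proposal is submitted: Nov 24, 2002 + 77 days = Feb 9, 2003.
The study section meets: Feb 9, 2003 + 5 days = Feb 14, 2003.
The award is activated: Feb 14, 2003 + 47 days = Apr 2, 2003.
Administrative review is complete: Feb 11, 2003.
The summary statement is released: Feb 11, 2003 + 27 days = Mar 10, 2003.
The funding decision is posted: Mar 10, 2003 + 20 days = Mar 30, 2003.
Comparing: the award is activated on Apr 2, 2003 vs the funding decision is posted on Mar 30, 2003. Earlier: the funding decision is posted.

The funding decision is posted — March 30, 2003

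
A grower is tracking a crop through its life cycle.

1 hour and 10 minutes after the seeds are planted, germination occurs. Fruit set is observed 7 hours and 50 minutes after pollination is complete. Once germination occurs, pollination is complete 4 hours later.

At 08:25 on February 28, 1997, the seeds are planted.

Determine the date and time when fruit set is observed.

21:25 on February 28, 1997

The seeds are planted: 08:25 Feb 28, 1997.
Germination occurs: 08:25 Feb 28, 1997 + 1h10m = 09:35 Feb 28, 1997.
Pollination is complete: 09:35 Feb 28, 1997 + 4h = 13:35 Feb 28, 1997.
Fruit set is observed: 13:35 Feb 28, 1997 + 7h50m = 21:25 Feb 28, 1997.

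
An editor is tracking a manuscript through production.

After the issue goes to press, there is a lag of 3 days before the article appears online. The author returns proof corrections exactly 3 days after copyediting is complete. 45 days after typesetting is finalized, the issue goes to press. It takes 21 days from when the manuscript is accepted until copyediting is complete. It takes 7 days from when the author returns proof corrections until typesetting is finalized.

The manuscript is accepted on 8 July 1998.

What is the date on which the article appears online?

The manuscript is accepted: Jul 8, 1998.
Copyediting is complete: Jul 8, 1998 + 21 days = Jul 29, 1998.
The author returns proof corrections: Jul 29, 1998 + 3 days = Aug 1, 1998.
Typesetting is finalized: Aug 1, 1998 + 7 days = Aug 8, 1998.
The issue goes to press: Aug 8, 1998 + 45 days = Sep 22, 1998.
The article appears online: Sep 22, 1998 + 3 days = Sep 25, 1998.

25 September 1998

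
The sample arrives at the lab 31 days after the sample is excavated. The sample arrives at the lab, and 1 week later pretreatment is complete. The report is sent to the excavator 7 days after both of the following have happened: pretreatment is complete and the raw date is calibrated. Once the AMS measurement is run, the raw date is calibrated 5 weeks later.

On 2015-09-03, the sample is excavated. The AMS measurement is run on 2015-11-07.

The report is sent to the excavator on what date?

The sample is excavated: Sep 3, 2015.
The sample arrives at the lab: Sep 3, 2015 + 31 days = Oct 4, 2015.
Pretreatment is complete: Oct 4, 2015 + 1 week = Oct 11, 2015.
The AMS measurement is run: Nov 7, 2015.
The raw date is calibrated: Nov 7, 2015 + 5 weeks = Dec 12, 2015.
Both prerequisites met — pretreatment is complete (Oct 11, 2015), the raw date is calibrated (Dec 12, 2015); the later is Dec 12, 2015.
The report is sent to the excavator: Dec 12, 2015 + 7 days = Dec 19, 2015.

2015-12-19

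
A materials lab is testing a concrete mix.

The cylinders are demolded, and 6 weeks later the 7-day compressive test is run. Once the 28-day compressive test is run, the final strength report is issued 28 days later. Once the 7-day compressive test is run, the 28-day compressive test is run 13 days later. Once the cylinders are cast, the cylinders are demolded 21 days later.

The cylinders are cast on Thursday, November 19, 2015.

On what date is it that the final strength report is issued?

The cylinders are cast: Nov 19, 2015.
The cylinders are demolded: Nov 19, 2015 + 21 days = Dec 10, 2015.
The 7-day compressive test is run: Dec 10, 2015 + 6 weeks = Jan 21, 2016.
The 28-day compressive test is run: Jan 21, 2016 + 13 days = Feb 3, 2016.
The final strength report is issued: Feb 3, 2016 + 28 days = Mar 2, 2016.

Wednesday, March 2, 2016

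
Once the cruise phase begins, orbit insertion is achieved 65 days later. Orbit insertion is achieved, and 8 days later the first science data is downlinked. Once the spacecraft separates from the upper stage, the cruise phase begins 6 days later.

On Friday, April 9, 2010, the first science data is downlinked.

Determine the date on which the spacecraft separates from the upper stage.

Wednesday, January 20, 2010

The first science data is downlinked: Apr 9, 2010.
Orbit insertion is achieved: Apr 9, 2010 − 8 days = Apr 1, 2010.
The cruise phase begins: Apr 1, 2010 − 65 days = Jan 26, 2010.
The spacecraft separates from the upper stage: Jan 26, 2010 − 6 days = Jan 20, 2010.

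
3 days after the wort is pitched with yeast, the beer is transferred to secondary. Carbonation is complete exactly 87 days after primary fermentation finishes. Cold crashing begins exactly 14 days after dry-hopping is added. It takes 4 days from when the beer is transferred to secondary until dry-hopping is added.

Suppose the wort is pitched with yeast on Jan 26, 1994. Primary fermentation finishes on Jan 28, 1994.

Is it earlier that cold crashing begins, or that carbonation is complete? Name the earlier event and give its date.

The wort is pitched with yeast: Jan 26, 1994.
The beer is transferred to secondary: Jan 26, 1994 + 3 days = Jan 29, 1994.
Dry-hopping is added: Jan 29, 1994 + 4 days = Feb 2, 1994.
Cold crashing begins: Feb 2, 1994 + 14 days = Feb 16, 1994.
Primary fermentation finishes: Jan 28, 1994.
Carbonation is complete: Jan 28, 1994 + 87 days = Apr 25, 1994.
Comparing: cold crashing begins on Feb 16, 1994 vs carbonation is complete on Apr 25, 1994. Earlier: cold crashing begins.

Cold crashing begins — Feb 16, 1994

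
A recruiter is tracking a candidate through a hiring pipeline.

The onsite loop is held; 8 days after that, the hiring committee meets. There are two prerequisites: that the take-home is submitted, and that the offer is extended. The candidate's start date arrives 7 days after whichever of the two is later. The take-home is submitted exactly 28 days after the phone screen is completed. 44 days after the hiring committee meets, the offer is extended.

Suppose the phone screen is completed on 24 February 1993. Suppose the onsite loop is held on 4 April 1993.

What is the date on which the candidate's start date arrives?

2 June 1993

The phone screen is completed: Feb 24, 1993.
The take-home is submitted: Feb 24, 1993 + 28 days = Mar 24, 1993.
The onsite loop is held: Apr 4, 1993.
The hiring committee meets: Apr 4, 1993 + 8 days = Apr 12, 1993.
The offer is extended: Apr 12, 1993 + 44 days = May 26, 1993.
Both prerequisites met — the take-home is submitted (Mar 24, 1993), the offer is extended (May 26, 1993); the later is May 26, 1993.
The candidate's start date arrives: May 26, 1993 + 7 days = Jun 2, 1993.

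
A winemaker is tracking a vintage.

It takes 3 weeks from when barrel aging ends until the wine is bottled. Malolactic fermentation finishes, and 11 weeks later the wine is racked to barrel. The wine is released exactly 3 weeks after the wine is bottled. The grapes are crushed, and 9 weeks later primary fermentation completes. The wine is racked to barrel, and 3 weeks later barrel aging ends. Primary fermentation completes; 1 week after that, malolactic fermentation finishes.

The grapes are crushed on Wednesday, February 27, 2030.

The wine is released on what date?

The grapes are crushed: Feb 27, 2030.
Primary fermentation completes: Feb 27, 2030 + 9 weeks = May 1, 2030.
Malolactic fermentation finishes: May 1, 2030 + 1 week = May 8, 2030.
The wine is racked to barrel: May 8, 2030 + 11 weeks = Jul 24, 2030.
Barrel aging ends: Jul 24, 2030 + 3 weeks = Aug 14, 2030.
The wine is bottled: Aug 14, 2030 + 3 weeks = Sep 4, 2030.
The wine is released: Sep 4, 2030 + 3 weeks = Sep 25, 2030.

Wednesday, September 25, 2030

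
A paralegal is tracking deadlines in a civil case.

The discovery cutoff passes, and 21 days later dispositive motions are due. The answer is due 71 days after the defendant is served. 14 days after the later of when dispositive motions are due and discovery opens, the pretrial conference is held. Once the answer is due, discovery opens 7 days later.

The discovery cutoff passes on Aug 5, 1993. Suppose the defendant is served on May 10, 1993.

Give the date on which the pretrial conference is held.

Sep 9, 1993

The discovery cutoff passes: Aug 5, 1993.
Dispositive motions are due: Aug 5, 1993 + 21 days = Aug 26, 1993.
The defendant is served: May 10, 1993.
The answer is due: May 10, 1993 + 71 days = Jul 20, 1993.
Discovery opens: Jul 20, 1993 + 7 days = Jul 27, 1993.
Both prerequisites met — dispositive motions are due (Aug 26, 1993), discovery opens (Jul 27, 1993); the later is Aug 26, 1993.
The pretrial conference is held: Aug 26, 1993 + 14 days = Sep 9, 1993.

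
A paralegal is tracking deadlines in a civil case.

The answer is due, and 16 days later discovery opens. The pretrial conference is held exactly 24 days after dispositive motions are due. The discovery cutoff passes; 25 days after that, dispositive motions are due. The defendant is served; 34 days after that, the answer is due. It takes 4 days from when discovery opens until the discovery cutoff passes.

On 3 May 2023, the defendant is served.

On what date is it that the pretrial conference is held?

14 August 2023

The defendant is served: May 3, 2023.
The answer is due: May 3, 2023 + 34 days = Jun 6, 2023.
Discovery opens: Jun 6, 2023 + 16 days = Jun 22, 2023.
The discovery cutoff passes: Jun 22, 2023 + 4 days = Jun 26, 2023.
Dispositive motions are due: Jun 26, 2023 + 25 days = Jul 21, 2023.
The pretrial conference is held: Jul 21, 2023 + 24 days = Aug 14, 2023.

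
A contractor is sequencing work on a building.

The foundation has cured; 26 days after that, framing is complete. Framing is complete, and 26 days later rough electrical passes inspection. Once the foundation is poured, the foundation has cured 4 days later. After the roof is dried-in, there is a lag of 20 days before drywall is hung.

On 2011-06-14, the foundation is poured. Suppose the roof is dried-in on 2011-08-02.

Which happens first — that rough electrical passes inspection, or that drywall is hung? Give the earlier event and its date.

The foundation is poured: Jun 14, 2011.
The foundation has cured: Jun 14, 2011 + 4 days = Jun 18, 2011.
Framing is complete: Jun 18, 2011 + 26 days = Jul 14, 2011.
Rough electrical passes inspection: Jul 14, 2011 + 26 days = Aug 9, 2011.
The roof is dried-in: Aug 2, 2011.
Drywall is hung: Aug 2, 2011 + 20 days = Aug 22, 2011.
Comparing: rough electrical passes inspection on Aug 9, 2011 vs drywall is hung on Aug 22, 2011. Earlier: rough electrical passes inspection.

Rough electrical passes inspection — 2011-08-09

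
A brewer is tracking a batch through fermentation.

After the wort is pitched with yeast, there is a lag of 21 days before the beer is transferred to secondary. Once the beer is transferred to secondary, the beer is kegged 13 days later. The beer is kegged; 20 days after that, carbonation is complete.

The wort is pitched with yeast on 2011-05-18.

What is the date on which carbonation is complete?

The wort is pitched with yeast: May 18, 2011.
The beer is transferred to secondary: May 18, 2011 + 21 days = Jun 8, 2011.
The beer is kegged: Jun 8, 2011 + 13 days = Jun 21, 2011.
Carbonation is complete: Jun 21, 2011 + 20 days = Jul 11, 2011.

2011-07-11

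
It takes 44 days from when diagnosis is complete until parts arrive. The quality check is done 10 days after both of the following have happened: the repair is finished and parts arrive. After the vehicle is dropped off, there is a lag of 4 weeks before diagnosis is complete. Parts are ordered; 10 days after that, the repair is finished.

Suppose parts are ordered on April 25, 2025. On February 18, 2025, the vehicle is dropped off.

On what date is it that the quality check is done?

Parts are ordered: Apr 25, 2025.
The repair is finished: Apr 25, 2025 + 10 days = May 5, 2025.
The vehicle is dropped off: Feb 18, 2025.
Diagnosis is complete: Feb 18, 2025 + 4 weeks = Mar 18, 2025.
Parts arrive: Mar 18, 2025 + 44 days = May 1, 2025.
Both prerequisites met — the repair is finished (May 5, 2025), parts arrive (May 1, 2025); the later is May 5, 2025.
The quality check is done: May 5, 2025 + 10 days = May 15, 2025.

May 15, 2025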